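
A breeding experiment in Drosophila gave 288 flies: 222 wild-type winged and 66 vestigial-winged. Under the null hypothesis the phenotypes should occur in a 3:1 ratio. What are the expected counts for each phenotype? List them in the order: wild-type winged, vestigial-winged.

Expected counts for N = 288 under a 3:1 ratio (total parts = 4):
  wild-type winged: 288 × 3/4 = 216
  vestigial-winged: 288 × 1/4 = 72

216, 72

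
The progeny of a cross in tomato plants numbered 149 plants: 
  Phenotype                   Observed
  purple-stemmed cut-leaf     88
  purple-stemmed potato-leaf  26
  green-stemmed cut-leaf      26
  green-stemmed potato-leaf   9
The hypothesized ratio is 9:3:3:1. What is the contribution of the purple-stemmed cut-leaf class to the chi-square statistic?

0.209

Expected counts for N = 149 under a 9:3:3:1 ratio (total parts = 16):
  purple-stemmed cut-leaf: 149 × 9/16 = 83.8125
  purple-stemmed potato-leaf: 149 × 3/16 = 27.9375
  green-stemmed cut-leaf: 149 × 3/16 = 27.9375
  green-stemmed potato-leaf: 149 × 1/16 = 9.3125
Contribution of purple-stemmed cut-leaf: (88 − 83.8125)² / 83.8125 = 0.2092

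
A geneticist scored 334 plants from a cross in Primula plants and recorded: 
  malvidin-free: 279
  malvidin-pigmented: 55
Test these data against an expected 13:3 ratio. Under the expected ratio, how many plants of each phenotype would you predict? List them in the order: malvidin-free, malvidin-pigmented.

271.375, 62.625

Total ratio parts = 16. Expected numbers out of 334:
  malvidin-free: 334 × 13/16 = 271.375
  malvidin-pigmented: 334 × 3/16 = 62.625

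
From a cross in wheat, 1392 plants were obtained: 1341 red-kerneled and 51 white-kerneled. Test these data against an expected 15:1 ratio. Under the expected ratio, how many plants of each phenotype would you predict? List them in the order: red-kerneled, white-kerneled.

1305, 87

Total ratio parts = 16. Expected numbers out of 1392:
  red-kerneled: 1392 × 15/16 = 1305
  white-kerneled: 1392 × 1/16 = 87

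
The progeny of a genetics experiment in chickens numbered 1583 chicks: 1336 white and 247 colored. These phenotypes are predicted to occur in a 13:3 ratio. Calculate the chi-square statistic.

10.289

The 13:3 ratio has 16 parts, so with N = 1583 the expected counts are:
  white: 1583 × 13/16 = 1286.1875
  colored: 1583 × 3/16 = 296.8125
χ² = Σ (O − E)² / E
  white: (1336 − 1286.1875)² / 1286.1875 = 1.9292
  colored: (247 − 296.8125)² / 296.8125 = 8.3598
χ² = 1.9292 + 8.3598 = 10.289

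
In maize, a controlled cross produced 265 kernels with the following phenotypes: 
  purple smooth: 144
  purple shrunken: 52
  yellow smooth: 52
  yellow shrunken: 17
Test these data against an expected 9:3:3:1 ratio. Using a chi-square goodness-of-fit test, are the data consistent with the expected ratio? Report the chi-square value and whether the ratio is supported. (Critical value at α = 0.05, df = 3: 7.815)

Expected counts for N = 265 under a 9:3:3:1 ratio (total parts = 16):
  purple smooth: 265 × 9/16 = 149.0625
  purple shrunken: 265 × 3/16 = 49.6875
  yellow smooth: 265 × 3/16 = 49.6875
  yellow shrunken: 265 × 1/16 = 16.5625
χ² = Σ (O − E)² / E
  purple smooth: (144 − 149.0625)² / 149.0625 = 0.1719
  purple shrunken: (52 − 49.6875)² / 49.6875 = 0.1076
  yellow smooth: (52 − 49.6875)² / 49.6875 = 0.1076
  yellow shrunken: (17 − 16.5625)² / 16.5625 = 0.0116
χ² = 0.1719 + 0.1076 + 0.1076 + 0.0116 = 0.3987 ≈ 0.399
Degrees of freedom = 4 − 1 = 3; critical value at α = 0.05 is 7.815.
Since 0.399 < 7.815, we fail to reject the null hypothesis — the data are consistent with the 9:3:3:1 ratio.

0.399; consistent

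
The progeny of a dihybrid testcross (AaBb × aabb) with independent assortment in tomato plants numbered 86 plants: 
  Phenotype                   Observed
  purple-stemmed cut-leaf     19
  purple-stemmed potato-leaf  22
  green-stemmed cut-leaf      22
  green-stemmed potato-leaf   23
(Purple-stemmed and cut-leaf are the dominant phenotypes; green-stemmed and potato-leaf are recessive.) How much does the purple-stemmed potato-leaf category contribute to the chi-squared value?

0.012

A dihybrid testcross with independent assortment gives a 1:1:1:1 ratio.
Total ratio parts = 4. Expected numbers out of 86:
  purple-stemmed cut-leaf: 86 × 1/4 = 21.5
  purple-stemmed potato-leaf: 86 × 1/4 = 21.5
  green-stemmed cut-leaf: 86 × 1/4 = 21.5
  green-stemmed potato-leaf: 86 × 1/4 = 21.5
Contribution of purple-stemmed potato-leaf: (22 − 21.5)² / 21.5 = 0.0116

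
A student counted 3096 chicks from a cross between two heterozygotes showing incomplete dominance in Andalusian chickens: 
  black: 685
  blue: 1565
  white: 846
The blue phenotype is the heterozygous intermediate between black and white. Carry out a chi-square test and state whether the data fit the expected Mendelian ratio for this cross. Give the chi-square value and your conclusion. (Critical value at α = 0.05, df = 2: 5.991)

With incomplete dominance, a heterozygote × heterozygote cross gives a 1:2:1 phenotypic ratio.
Expected counts for N = 3096 under a 1:2:1 ratio (total parts = 4):
  black: 3096 × 1/4 = 774
  blue: 3096 × 2/4 = 1548
  white: 3096 × 1/4 = 774
χ² = Σ (O − E)² / E
  black: (685 − 774)² / 774 = 10.2339
  blue: (1565 − 1548)² / 1548 = 0.1867
  white: (846 − 774)² / 774 = 6.6977
χ² = 10.2339 + 0.1867 + 6.6977 = 17.1183 ≈ 17.118
Degrees of freedom = 3 − 1 = 2; critical value at α = 0.05 is 5.991.
Since 17.118 > 5.991, we reject the null hypothesis — the data do not fit the 1:2:1 ratio.

17.118; not consistent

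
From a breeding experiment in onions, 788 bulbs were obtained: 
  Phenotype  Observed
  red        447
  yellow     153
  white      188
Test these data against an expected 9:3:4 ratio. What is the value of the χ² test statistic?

0.629

Under the 9:3:4 hypothesis (Σ ratio = 16, N = 788):
  red: 788 × 9/16 = 443.25
  yellow: 788 × 3/16 = 147.75
  white: 788 × 4/16 = 197
χ² = Σ (O − E)² / E
  red: (447 − 443.25)² / 443.25 = 0.0317
  yellow: (153 − 147.75)² / 147.75 = 0.1865
  white: (188 − 197)² / 197 = 0.4112
χ² = 0.0317 + 0.1865 + 0.4112 = 0.6294 ≈ 0.629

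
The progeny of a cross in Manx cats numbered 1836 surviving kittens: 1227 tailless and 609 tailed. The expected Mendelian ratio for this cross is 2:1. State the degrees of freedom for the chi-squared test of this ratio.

A goodness-of-fit test with 2 phenotype classes has df = 2 − 1 = 1.

1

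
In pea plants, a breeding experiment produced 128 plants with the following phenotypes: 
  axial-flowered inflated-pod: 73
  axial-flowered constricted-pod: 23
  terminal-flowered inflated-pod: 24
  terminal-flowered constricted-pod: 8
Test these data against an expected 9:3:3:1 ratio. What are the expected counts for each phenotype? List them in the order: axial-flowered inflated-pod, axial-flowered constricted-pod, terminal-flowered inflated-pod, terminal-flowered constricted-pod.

72, 24, 24, 8

The 9:3:3:1 ratio has 16 parts, so with N = 128 the expected counts are:
  axial-flowered inflated-pod: 128 × 9/16 = 72
  axial-flowered constricted-pod: 128 × 3/16 = 24
  terminal-flowered inflated-pod: 128 × 3/16 = 24
  terminal-flowered constricted-pod: 128 × 1/16 = 8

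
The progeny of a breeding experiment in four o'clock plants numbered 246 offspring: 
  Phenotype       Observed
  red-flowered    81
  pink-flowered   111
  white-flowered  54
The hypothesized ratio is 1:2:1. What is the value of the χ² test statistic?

Under the 1:2:1 hypothesis (Σ ratio = 4, N = 246):
  red-flowered: 246 × 1/4 = 61.5
  pink-flowered: 246 × 2/4 = 123
  white-flowered: 246 × 1/4 = 61.5
χ² = Σ (O − E)² / E
  red-flowered: (81 − 61.5)² / 61.5 = 6.1829
  pink-flowered: (111 − 123)² / 123 = 1.1707
  white-flowered: (54 − 61.5)² / 61.5 = 0.9146
χ² = 6.1829 + 1.1707 + 0.9146 = 8.2682 ≈ 8.268

8.268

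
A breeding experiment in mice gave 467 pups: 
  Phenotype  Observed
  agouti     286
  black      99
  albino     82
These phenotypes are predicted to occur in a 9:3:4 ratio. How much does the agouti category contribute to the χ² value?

The 9:3:4 ratio has 16 parts, so with N = 467 the expected counts are:
  agouti: 467 × 9/16 = 262.6875
  black: 467 × 3/16 = 87.5625
  albino: 467 × 4/16 = 116.75
Contribution of agouti: (286 − 262.6875)² / 262.6875 = 2.0689

2.069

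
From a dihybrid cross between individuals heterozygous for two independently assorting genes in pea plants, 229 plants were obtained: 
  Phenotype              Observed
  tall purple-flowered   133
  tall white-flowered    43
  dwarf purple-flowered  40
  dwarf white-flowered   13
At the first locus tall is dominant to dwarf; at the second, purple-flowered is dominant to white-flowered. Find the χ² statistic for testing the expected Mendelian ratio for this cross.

A dihybrid F₂ with independent assortment and complete dominance at both loci gives a 9:3:3:1 phenotypic ratio.
Total ratio parts = 16. Expected numbers out of 229:
  tall purple-flowered: 229 × 9/16 = 128.8125
  tall white-flowered: 229 × 3/16 = 42.9375
  dwarf purple-flowered: 229 × 3/16 = 42.9375
  dwarf white-flowered: 229 × 1/16 = 14.3125
χ² = Σ (O − E)² / E
  tall purple-flowered: (133 − 128.8125)² / 128.8125 = 0.1361
  tall white-flowered: (43 − 42.9375)² / 42.9375 = 0.0001
  dwarf purple-flowered: (40 − 42.9375)² / 42.9375 = 0.2010
  dwarf white-flowered: (13 − 14.3125)² / 14.3125 = 0.1204
χ² = 0.1361 + 0.0001 + 0.2010 + 0.1204 = 0.4576 ≈ 0.458

0.458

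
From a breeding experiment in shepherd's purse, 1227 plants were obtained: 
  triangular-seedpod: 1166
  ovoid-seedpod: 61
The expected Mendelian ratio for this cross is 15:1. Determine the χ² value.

The 15:1 ratio has 16 parts, so with N = 1227 the expected counts are:
  triangular-seedpod: 1227 × 15/16 = 1150.3125
  ovoid-seedpod: 1227 × 1/16 = 76.6875
χ² = Σ (O − E)² / E
  triangular-seedpod: (1166 − 1150.3125)² / 1150.3125 = 0.2139
  ovoid-seedpod: (61 − 76.6875)² / 76.6875 = 3.2091
χ² = 0.2139 + 3.2091 = 3.423

3.423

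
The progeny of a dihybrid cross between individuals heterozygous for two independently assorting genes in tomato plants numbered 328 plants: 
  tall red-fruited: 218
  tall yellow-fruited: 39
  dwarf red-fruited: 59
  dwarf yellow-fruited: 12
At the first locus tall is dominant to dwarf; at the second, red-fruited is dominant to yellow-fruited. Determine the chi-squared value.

A dihybrid F₂ with independent assortment and complete dominance at both loci gives a 9:3:3:1 phenotypic ratio.
The 9:3:3:1 ratio has 16 parts, so with N = 328 the expected counts are:
  tall red-fruited: 328 × 9/16 = 184.5
  tall yellow-fruited: 328 × 3/16 = 61.5
  dwarf red-fruited: 328 × 3/16 = 61.5
  dwarf yellow-fruited: 328 × 1/16 = 20.5
χ² = Σ (O − E)² / E
  tall red-fruited: (218 − 184.5)² / 184.5 = 6.0827
  tall yellow-fruited: (39 − 61.5)² / 61.5 = 8.2317
  dwarf red-fruited: (59 − 61.5)² / 61.5 = 0.1016
  dwarf yellow-fruited: (12 − 20.5)² / 20.5 = 3.5244
χ² = 6.0827 + 8.2317 + 0.1016 + 3.5244 = 17.9404 ≈ 17.940

17.940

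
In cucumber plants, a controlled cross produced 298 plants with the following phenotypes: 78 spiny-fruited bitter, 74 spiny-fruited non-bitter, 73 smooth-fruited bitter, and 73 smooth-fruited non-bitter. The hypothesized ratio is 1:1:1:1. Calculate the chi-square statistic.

0.228

Under the 1:1:1:1 hypothesis (Σ ratio = 4, N = 298):
  spiny-fruited bitter: 298 × 1/4 = 74.5
  spiny-fruited non-bitter: 298 × 1/4 = 74.5
  smooth-fruited bitter: 298 × 1/4 = 74.5
  smooth-fruited non-bitter: 298 × 1/4 = 74.5
χ² = Σ (O − E)² / E
  spiny-fruited bitter: (78 − 74.5)² / 74.5 = 0.1644
  spiny-fruited non-bitter: (74 − 74.5)² / 74.5 = 0.0034
  smooth-fruited bitter: (73 − 74.5)² / 74.5 = 0.0302
  smooth-fruited non-bitter: (73 − 74.5)² / 74.5 = 0.0302
χ² = 0.1644 + 0.0034 + 0.0302 + 0.0302 = 0.2282 ≈ 0.228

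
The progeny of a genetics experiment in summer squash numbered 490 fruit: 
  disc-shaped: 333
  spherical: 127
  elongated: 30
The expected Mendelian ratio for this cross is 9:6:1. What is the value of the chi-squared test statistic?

Under the 9:6:1 hypothesis (Σ ratio = 16, N = 490):
  disc-shaped: 490 × 9/16 = 275.625
  spherical: 490 × 6/16 = 183.75
  elongated: 490 × 1/16 = 30.625
χ² = Σ (O − E)² / E
  disc-shaped: (333 − 275.625)² / 275.625 = 11.9434
  spherical: (127 − 183.75)² / 183.75 = 17.5269
  elongated: (30 − 30.625)² / 30.625 = 0.0128
χ² = 11.9434 + 17.5269 + 0.0128 = 29.4831 ≈ 29.483

29.483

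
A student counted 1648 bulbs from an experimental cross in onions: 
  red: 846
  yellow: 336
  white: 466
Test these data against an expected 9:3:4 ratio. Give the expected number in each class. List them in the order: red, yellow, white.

927, 309, 412

Under the 9:3:4 hypothesis (Σ ratio = 16, N = 1648):
  red: 1648 × 9/16 = 927
  yellow: 1648 × 3/16 = 309
  white: 1648 × 4/16 = 412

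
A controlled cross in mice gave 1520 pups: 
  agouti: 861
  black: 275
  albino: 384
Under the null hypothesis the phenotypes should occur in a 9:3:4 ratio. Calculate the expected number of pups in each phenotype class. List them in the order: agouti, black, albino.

855, 285, 380

Under the 9:3:4 hypothesis (Σ ratio = 16, N = 1520):
  agouti: 1520 × 9/16 = 855
  black: 1520 × 3/16 = 285
  albino: 1520 × 4/16 = 380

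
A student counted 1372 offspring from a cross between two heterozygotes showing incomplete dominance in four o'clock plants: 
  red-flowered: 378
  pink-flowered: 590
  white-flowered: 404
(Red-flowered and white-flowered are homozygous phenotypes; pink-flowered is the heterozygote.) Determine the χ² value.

27.854

With incomplete dominance, a heterozygote × heterozygote cross gives a 1:2:1 phenotypic ratio.
The 1:2:1 ratio has 4 parts, so with N = 1372 the expected counts are:
  red-flowered: 1372 × 1/4 = 343
  pink-flowered: 1372 × 2/4 = 686
  white-flowered: 1372 × 1/4 = 343
χ² = Σ (O − E)² / E
  red-flowered: (378 − 343)² / 343 = 3.5714
  pink-flowered: (590 − 686)² / 686 = 13.4344
  white-flowered: (404 − 343)² / 343 = 10.8484
χ² = 3.5714 + 13.4344 + 10.8484 = 27.8542 ≈ 27.854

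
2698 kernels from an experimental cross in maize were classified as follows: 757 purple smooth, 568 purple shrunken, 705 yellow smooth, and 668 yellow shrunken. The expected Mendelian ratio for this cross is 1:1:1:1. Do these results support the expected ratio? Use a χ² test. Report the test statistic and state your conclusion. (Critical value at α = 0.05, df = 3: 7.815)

Total ratio parts = 4. Expected numbers out of 2698:
  purple smooth: 2698 × 1/4 = 674.5
  purple shrunken: 2698 × 1/4 = 674.5
  yellow smooth: 2698 × 1/4 = 674.5
  yellow shrunken: 2698 × 1/4 = 674.5
χ² = Σ (O − E)² / E
  purple smooth: (757 − 674.5)² / 674.5 = 10.0908
  purple shrunken: (568 − 674.5)² / 674.5 = 16.8158
  yellow smooth: (705 − 674.5)² / 674.5 = 1.3792
  yellow shrunken: (668 − 674.5)² / 674.5 = 0.0626
χ² = 10.0908 + 16.8158 + 1.3792 + 0.0626 = 28.3484 ≈ 28.348
Degrees of freedom = 4 − 1 = 3; critical value at α = 0.05 is 7.815.
Since 28.348 > 7.815, we reject the null hypothesis — the data do not fit the 1:1:1:1 ratio.

28.348; not consistent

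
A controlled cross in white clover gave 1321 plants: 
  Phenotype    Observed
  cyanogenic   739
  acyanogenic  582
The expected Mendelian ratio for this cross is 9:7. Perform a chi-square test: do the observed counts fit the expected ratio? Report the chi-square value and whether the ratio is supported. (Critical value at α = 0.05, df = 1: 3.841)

Total ratio parts = 16. Expected numbers out of 1321:
  cyanogenic: 1321 × 9/16 = 743.0625
  acyanogenic: 1321 × 7/16 = 577.9375
χ² = Σ (O − E)² / E
  cyanogenic: (739 − 743.0625)² / 743.0625 = 0.0222
  acyanogenic: (582 − 577.9375)² / 577.9375 = 0.0286
χ² = 0.0222 + 0.0286 = 0.0508 ≈ 0.051
Degrees of freedom = 2 − 1 = 1; critical value at α = 0.05 is 3.841.
Since 0.051 < 3.841, we fail to reject the null hypothesis — the data are consistent with the 9:7 ratio.

0.051; consistent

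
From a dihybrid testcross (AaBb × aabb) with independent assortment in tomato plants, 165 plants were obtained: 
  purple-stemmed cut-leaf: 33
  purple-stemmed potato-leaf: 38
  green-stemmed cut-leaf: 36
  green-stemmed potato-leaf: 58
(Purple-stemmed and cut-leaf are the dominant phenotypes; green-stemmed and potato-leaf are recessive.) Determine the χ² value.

A dihybrid testcross with independent assortment gives a 1:1:1:1 ratio.
The 1:1:1:1 ratio has 4 parts, so with N = 165 the expected counts are:
  purple-stemmed cut-leaf: 165 × 1/4 = 41.25
  purple-stemmed potato-leaf: 165 × 1/4 = 41.25
  green-stemmed cut-leaf: 165 × 1/4 = 41.25
  green-stemmed potato-leaf: 165 × 1/4 = 41.25
χ² = Σ (O − E)² / E
  purple-stemmed cut-leaf: (33 − 41.25)² / 41.25 = 1.6500
  purple-stemmed potato-leaf: (38 − 41.25)² / 41.25 = 0.2561
  green-stemmed cut-leaf: (36 − 41.25)² / 41.25 = 0.6682
  green-stemmed potato-leaf: (58 − 41.25)² / 41.25 = 6.8015
χ² = 1.6500 + 0.2561 + 0.6682 + 6.8015 = 9.3758 ≈ 9.376

9.376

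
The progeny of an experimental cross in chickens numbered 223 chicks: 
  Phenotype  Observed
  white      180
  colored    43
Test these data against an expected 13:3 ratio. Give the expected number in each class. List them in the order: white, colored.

181.1875, 41.8125

Under the 13:3 hypothesis (Σ ratio = 16, N = 223):
  white: 223 × 13/16 = 181.1875
  colored: 223 × 3/16 = 41.8125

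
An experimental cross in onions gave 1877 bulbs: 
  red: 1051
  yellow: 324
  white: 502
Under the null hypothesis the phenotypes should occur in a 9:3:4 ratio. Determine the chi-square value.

4.525

The 9:3:4 ratio has 16 parts, so with N = 1877 the expected counts are:
  red: 1877 × 9/16 = 1055.8125
  yellow: 1877 × 3/16 = 351.9375
  white: 1877 × 4/16 = 469.25
χ² = Σ (O − E)² / E
  red: (1051 − 1055.8125)² / 1055.8125 = 0.0219
  yellow: (324 − 351.9375)² / 351.9375 = 2.2177
  white: (502 − 469.25)² / 469.25 = 2.2857
χ² = 0.0219 + 2.2177 + 2.2857 = 4.5253 ≈ 4.525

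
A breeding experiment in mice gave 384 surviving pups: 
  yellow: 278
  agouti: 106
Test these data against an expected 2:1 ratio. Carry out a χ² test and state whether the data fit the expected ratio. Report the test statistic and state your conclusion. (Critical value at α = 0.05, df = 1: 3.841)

Expected counts for N = 384 under a 2:1 ratio (total parts = 3):
  yellow: 384 × 2/3 = 256
  agouti: 384 × 1/3 = 128
χ² = Σ (O − E)² / E
  yellow: (278 − 256)² / 256 = 1.8906
  agouti: (106 − 128)² / 128 = 3.7812
χ² = 1.8906 + 3.7812 = 5.6718 ≈ 5.672
Degrees of freedom = 2 − 1 = 1; critical value at α = 0.05 is 3.841.
Since 5.672 > 3.841, we reject the null hypothesis — the data do not fit the 2:1 ratio.

5.672; not consistent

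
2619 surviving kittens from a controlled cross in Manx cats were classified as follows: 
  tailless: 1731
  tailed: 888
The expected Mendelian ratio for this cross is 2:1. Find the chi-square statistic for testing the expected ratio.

0.387

Total ratio parts = 3. Expected numbers out of 2619:
  tailless: 2619 × 2/3 = 1746
  tailed: 2619 × 1/3 = 873
χ² = Σ (O − E)² / E
  tailless: (1731 − 1746)² / 1746 = 0.1289
  tailed: (888 − 873)² / 873 = 0.2577
χ² = 0.1289 + 0.2577 = 0.3866 ≈ 0.387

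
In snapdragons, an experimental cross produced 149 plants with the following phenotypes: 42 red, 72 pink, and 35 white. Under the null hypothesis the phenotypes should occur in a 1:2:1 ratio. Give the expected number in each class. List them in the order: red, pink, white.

Expected counts for N = 149 under a 1:2:1 ratio (total parts = 4):
  red: 149 × 1/4 = 37.25
  pink: 149 × 2/4 = 74.5
  white: 149 × 1/4 = 37.25

37.25, 74.5, 37.25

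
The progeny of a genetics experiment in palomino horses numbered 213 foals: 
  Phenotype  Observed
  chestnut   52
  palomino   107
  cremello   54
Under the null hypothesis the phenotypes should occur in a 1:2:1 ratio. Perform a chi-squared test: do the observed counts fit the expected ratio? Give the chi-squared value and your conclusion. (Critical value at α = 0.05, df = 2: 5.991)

Expected counts for N = 213 under a 1:2:1 ratio (total parts = 4):
  chestnut: 213 × 1/4 = 53.25
  palomino: 213 × 2/4 = 106.5
  cremello: 213 × 1/4 = 53.25
χ² = Σ (O − E)² / E
  chestnut: (52 − 53.25)² / 53.25 = 0.0293
  palomino: (107 − 106.5)² / 106.5 = 0.0023
  cremello: (54 − 53.25)² / 53.25 = 0.0106
χ² = 0.0293 + 0.0023 + 0.0106 = 0.0422 ≈ 0.042
Degrees of freedom = 3 − 1 = 2; critical value at α = 0.05 is 5.991.
Since 0.042 < 5.991, we fail to reject the null hypothesis — the data are consistent with the 1:2:1 ratio.

0.042; consistent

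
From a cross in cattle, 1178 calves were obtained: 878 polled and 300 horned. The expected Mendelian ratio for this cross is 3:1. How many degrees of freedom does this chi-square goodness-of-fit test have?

A goodness-of-fit test with 2 phenotype classes has df = 2 − 1 = 1.

1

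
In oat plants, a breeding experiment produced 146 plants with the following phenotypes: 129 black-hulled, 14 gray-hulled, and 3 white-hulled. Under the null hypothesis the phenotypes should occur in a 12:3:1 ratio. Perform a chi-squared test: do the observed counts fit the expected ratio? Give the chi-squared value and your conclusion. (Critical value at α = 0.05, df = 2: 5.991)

14.119; not consistent

Expected counts for N = 146 under a 12:3:1 ratio (total parts = 16):
  black-hulled: 146 × 12/16 = 109.5
  gray-hulled: 146 × 3/16 = 27.375
  white-hulled: 146 × 1/16 = 9.125
χ² = Σ (O − E)² / E
  black-hulled: (129 − 109.5)² / 109.5 = 3.4726
  gray-hulled: (14 − 27.375)² / 27.375 = 6.5348
  white-hulled: (3 − 9.125)² / 9.125 = 4.1113
χ² = 3.4726 + 6.5348 + 4.1113 = 14.1187 ≈ 14.119
Degrees of freedom = 3 − 1 = 2; critical value at α = 0.05 is 5.991.
Since 14.119 > 5.991, we reject the null hypothesis — the data do not fit the 12:3:1 ratio.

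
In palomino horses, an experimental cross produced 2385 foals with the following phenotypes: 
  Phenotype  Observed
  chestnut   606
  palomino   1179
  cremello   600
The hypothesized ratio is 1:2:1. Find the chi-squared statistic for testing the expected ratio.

0.336

Under the 1:2:1 hypothesis (Σ ratio = 4, N = 2385):
  chestnut: 2385 × 1/4 = 596.25
  palomino: 2385 × 2/4 = 1192.5
  cremello: 2385 × 1/4 = 596.25
χ² = Σ (O − E)² / E
  chestnut: (606 − 596.25)² / 596.25 = 0.1594
  palomino: (1179 − 1192.5)² / 1192.5 = 0.1528
  cremello: (600 − 596.25)² / 596.25 = 0.0236
χ² = 0.1594 + 0.1528 + 0.0236 = 0.3358 ≈ 0.336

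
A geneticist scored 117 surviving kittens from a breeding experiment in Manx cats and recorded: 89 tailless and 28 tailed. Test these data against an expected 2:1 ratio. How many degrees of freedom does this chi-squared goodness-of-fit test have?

1

A goodness-of-fit test with 2 phenotype classes has df = 2 − 1 = 1.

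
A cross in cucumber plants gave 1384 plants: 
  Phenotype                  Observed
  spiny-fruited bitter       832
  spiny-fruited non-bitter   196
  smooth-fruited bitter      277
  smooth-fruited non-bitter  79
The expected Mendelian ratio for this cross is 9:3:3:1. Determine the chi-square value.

21.046

Under the 9:3:3:1 hypothesis (Σ ratio = 16, N = 1384):
  spiny-fruited bitter: 1384 × 9/16 = 778.5
  spiny-fruited non-bitter: 1384 × 3/16 = 259.5
  smooth-fruited bitter: 1384 × 3/16 = 259.5
  smooth-fruited non-bitter: 1384 × 1/16 = 86.5
χ² = Σ (O − E)² / E
  spiny-fruited bitter: (832 − 778.5)² / 778.5 = 3.6766
  spiny-fruited non-bitter: (196 − 259.5)² / 259.5 = 15.5385
  smooth-fruited bitter: (277 − 259.5)² / 259.5 = 1.1802
  smooth-fruited non-bitter: (79 − 86.5)² / 86.5 = 0.6503
χ² = 3.6766 + 15.5385 + 1.1802 + 0.6503 = 21.0456 ≈ 21.046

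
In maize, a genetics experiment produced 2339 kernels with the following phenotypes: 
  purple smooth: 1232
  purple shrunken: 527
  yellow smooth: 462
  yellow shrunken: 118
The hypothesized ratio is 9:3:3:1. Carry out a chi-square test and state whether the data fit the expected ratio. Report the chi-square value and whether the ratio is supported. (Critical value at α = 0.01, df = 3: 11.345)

29.844; not consistent

Under the 9:3:3:1 hypothesis (Σ ratio = 16, N = 2339):
  purple smooth: 2339 × 9/16 = 1315.6875
  purple shrunken: 2339 × 3/16 = 438.5625
  yellow smooth: 2339 × 3/16 = 438.5625
  yellow shrunken: 2339 × 1/16 = 146.1875
χ² = Σ (O − E)² / E
  purple smooth: (1232 − 1315.6875)² / 1315.6875 = 5.3231
  purple shrunken: (527 − 438.5625)² / 438.5625 = 17.8337
  yellow smooth: (462 − 438.5625)² / 438.5625 = 1.2525
  yellow shrunken: (118 − 146.1875)² / 146.1875 = 5.4350
χ² = 5.3231 + 17.8337 + 1.2525 + 5.4350 = 29.8443 ≈ 29.844
Degrees of freedom = 4 − 1 = 3; critical value at α = 0.01 is 11.345.
Since 29.844 > 11.345, we reject the null hypothesis — the data do not fit the 9:3:3:1 ratio.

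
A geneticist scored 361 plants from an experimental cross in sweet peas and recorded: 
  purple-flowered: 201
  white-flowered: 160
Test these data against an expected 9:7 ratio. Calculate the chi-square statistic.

0.048

Total ratio parts = 16. Expected numbers out of 361:
  purple-flowered: 361 × 9/16 = 203.0625
  white-flowered: 361 × 7/16 = 157.9375
χ² = Σ (O − E)² / E
  purple-flowered: (201 − 203.0625)² / 203.0625 = 0.0209
  white-flowered: (160 − 157.9375)² / 157.9375 = 0.0269
χ² = 0.0209 + 0.0269 = 0.0478 ≈ 0.048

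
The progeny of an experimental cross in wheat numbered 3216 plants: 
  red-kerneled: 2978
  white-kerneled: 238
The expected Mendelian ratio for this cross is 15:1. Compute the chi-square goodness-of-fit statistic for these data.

7.265

Expected counts for N = 3216 under a 15:1 ratio (total parts = 16):
  red-kerneled: 3216 × 15/16 = 3015
  white-kerneled: 3216 × 1/16 = 201
χ² = Σ (O − E)² / E
  red-kerneled: (2978 − 3015)² / 3015 = 0.4541
  white-kerneled: (238 − 201)² / 201 = 6.8109
χ² = 0.4541 + 6.8109 = 7.265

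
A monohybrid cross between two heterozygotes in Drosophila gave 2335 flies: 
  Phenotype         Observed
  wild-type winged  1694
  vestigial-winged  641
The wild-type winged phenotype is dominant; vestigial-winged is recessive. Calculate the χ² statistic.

For a monohybrid cross between heterozygotes with complete dominance, the expected phenotypic ratio is 3:1.
Under the 3:1 hypothesis (Σ ratio = 4, N = 2335):
  wild-type winged: 2335 × 3/4 = 1751.25
  vestigial-winged: 2335 × 1/4 = 583.75
χ² = Σ (O − E)² / E
  wild-type winged: (1694 − 1751.25)² / 1751.25 = 1.8716
  vestigial-winged: (641 − 583.75)² / 583.75 = 5.6147
χ² = 1.8716 + 5.6147 = 7.4863 ≈ 7.486

7.486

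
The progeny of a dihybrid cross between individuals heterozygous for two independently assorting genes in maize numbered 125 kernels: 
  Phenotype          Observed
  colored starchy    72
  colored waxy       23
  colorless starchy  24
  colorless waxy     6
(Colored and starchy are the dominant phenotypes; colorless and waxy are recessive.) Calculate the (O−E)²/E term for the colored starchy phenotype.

A dihybrid F₂ with independent assortment and complete dominance at both loci gives a 9:3:3:1 phenotypic ratio.
Expected counts for N = 125 under a 9:3:3:1 ratio (total parts = 16):
  colored starchy: 125 × 9/16 = 70.3125
  colored waxy: 125 × 3/16 = 23.4375
  colorless starchy: 125 × 3/16 = 23.4375
  colorless waxy: 125 × 1/16 = 7.8125
Contribution of colored starchy: (72 − 70.3125)² / 70.3125 = 0.0405

0.041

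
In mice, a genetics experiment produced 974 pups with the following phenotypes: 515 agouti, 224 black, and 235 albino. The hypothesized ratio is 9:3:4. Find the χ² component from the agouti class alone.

1.973

Total ratio parts = 16. Expected numbers out of 974:
  agouti: 974 × 9/16 = 547.875
  black: 974 × 3/16 = 182.625
  albino: 974 × 4/16 = 243.5
Contribution of agouti: (515 − 547.875)² / 547.875 = 1.9727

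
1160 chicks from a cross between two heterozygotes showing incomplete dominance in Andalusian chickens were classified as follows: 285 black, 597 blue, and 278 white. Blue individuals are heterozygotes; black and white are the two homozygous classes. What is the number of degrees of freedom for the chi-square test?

2

With incomplete dominance, a heterozygote × heterozygote cross gives a 1:2:1 phenotypic ratio.
A goodness-of-fit test with 3 phenotype classes has df = 3 − 1 = 2.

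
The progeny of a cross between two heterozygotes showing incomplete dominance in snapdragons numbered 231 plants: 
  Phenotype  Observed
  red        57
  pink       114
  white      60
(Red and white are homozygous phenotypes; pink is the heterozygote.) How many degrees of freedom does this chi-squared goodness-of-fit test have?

2

With incomplete dominance, a heterozygote × heterozygote cross gives a 1:2:1 phenotypic ratio.
A goodness-of-fit test with 3 phenotype classes has df = 3 − 1 = 2.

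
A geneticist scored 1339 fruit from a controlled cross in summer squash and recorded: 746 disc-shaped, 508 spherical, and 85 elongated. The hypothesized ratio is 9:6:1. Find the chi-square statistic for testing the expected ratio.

0.158

Total ratio parts = 16. Expected numbers out of 1339:
  disc-shaped: 1339 × 9/16 = 753.1875
  spherical: 1339 × 6/16 = 502.125
  elongated: 1339 × 1/16 = 83.6875
χ² = Σ (O − E)² / E
  disc-shaped: (746 − 753.1875)² / 753.1875 = 0.0686
  spherical: (508 − 502.125)² / 502.125 = 0.0687
  elongated: (85 − 83.6875)² / 83.6875 = 0.0206
χ² = 0.0686 + 0.0687 + 0.0206 = 0.1579 ≈ 0.158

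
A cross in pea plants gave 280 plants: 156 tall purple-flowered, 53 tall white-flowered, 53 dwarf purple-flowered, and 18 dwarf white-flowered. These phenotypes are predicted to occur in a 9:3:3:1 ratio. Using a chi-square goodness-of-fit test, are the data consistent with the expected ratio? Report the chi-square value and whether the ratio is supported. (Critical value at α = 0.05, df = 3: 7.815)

Under the 9:3:3:1 hypothesis (Σ ratio = 16, N = 280):
  tall purple-flowered: 280 × 9/16 = 157.5
  tall white-flowered: 280 × 3/16 = 52.5
  dwarf purple-flowered: 280 × 3/16 = 52.5
  dwarf white-flowered: 280 × 1/16 = 17.5
χ² = Σ (O − E)² / E
  tall purple-flowered: (156 − 157.5)² / 157.5 = 0.0143
  tall white-flowered: (53 − 52.5)² / 52.5 = 0.0048
  dwarf purple-flowered: (53 − 52.5)² / 52.5 = 0.0048
  dwarf white-flowered: (18 − 17.5)² / 17.5 = 0.0143
χ² = 0.0143 + 0.0048 + 0.0048 + 0.0143 = 0.0382 ≈ 0.038
Degrees of freedom = 4 − 1 = 3; critical value at α = 0.05 is 7.815.
Since 0.038 < 7.815, we fail to reject the null hypothesis — the data are consistent with the 9:3:3:1 ratio.

0.038; consistent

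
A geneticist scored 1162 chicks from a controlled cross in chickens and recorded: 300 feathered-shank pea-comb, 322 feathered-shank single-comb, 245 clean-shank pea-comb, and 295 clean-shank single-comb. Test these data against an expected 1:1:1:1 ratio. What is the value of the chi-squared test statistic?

The 1:1:1:1 ratio has 4 parts, so with N = 1162 the expected counts are:
  feathered-shank pea-comb: 1162 × 1/4 = 290.5
  feathered-shank single-comb: 1162 × 1/4 = 290.5
  clean-shank pea-comb: 1162 × 1/4 = 290.5
  clean-shank single-comb: 1162 × 1/4 = 290.5
χ² = Σ (O − E)² / E
  feathered-shank pea-comb: (300 − 290.5)² / 290.5 = 0.3107
  feathered-shank single-comb: (322 − 290.5)² / 290.5 = 3.4157
  clean-shank pea-comb: (245 − 290.5)² / 290.5 = 7.1265
  clean-shank single-comb: (295 − 290.5)² / 290.5 = 0.0697
χ² = 0.3107 + 3.4157 + 7.1265 + 0.0697 = 10.9226 ≈ 10.923

10.923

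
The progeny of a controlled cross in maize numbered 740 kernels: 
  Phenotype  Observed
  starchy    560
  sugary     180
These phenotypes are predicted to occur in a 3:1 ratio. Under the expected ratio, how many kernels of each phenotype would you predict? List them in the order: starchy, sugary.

Under the 3:1 hypothesis (Σ ratio = 4, N = 740):
  starchy: 740 × 3/4 = 555
  sugary: 740 × 1/4 = 185

555, 185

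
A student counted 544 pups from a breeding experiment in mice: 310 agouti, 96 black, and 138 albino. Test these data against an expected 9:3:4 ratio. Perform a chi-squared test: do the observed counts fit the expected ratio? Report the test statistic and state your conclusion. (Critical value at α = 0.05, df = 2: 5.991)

0.435; consistent

Total ratio parts = 16. Expected numbers out of 544:
  agouti: 544 × 9/16 = 306
  black: 544 × 3/16 = 102
  albino: 544 × 4/16 = 136
χ² = Σ (O − E)² / E
  agouti: (310 − 306)² / 306 = 0.0523
  black: (96 − 102)² / 102 = 0.3529
  albino: (138 − 136)² / 136 = 0.0294
χ² = 0.0523 + 0.3529 + 0.0294 = 0.4346 ≈ 0.435
Degrees of freedom = 3 − 1 = 2; critical value at α = 0.05 is 5.991.
Since 0.435 < 5.991, we fail to reject the null hypothesis — the data are consistent with the 9:3:4 ratio.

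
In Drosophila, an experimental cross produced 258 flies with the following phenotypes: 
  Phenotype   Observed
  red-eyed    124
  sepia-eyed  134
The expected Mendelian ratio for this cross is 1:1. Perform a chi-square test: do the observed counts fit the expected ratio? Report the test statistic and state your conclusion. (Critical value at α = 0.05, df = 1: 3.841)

Total ratio parts = 2. Expected numbers out of 258:
  red-eyed: 258 × 1/2 = 129
  sepia-eyed: 258 × 1/2 = 129
χ² = Σ (O − E)² / E
  red-eyed: (124 − 129)² / 129 = 0.1938
  sepia-eyed: (134 − 129)² / 129 = 0.1938
χ² = 0.1938 + 0.1938 = 0.3876 ≈ 0.388
Degrees of freedom = 2 − 1 = 1; critical value at α = 0.05 is 3.841.
Since 0.388 < 3.841, we fail to reject the null hypothesis — the data are consistent with the 1:1 ratio.

0.388; consistent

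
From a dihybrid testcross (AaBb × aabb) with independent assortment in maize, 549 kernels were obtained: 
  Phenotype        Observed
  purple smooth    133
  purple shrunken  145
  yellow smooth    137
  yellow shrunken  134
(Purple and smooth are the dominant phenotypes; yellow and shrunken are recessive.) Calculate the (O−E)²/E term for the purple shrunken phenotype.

A dihybrid testcross with independent assortment gives a 1:1:1:1 ratio.
Under the 1:1:1:1 hypothesis (Σ ratio = 4, N = 549):
  purple smooth: 549 × 1/4 = 137.25
  purple shrunken: 549 × 1/4 = 137.25
  yellow smooth: 549 × 1/4 = 137.25
  yellow shrunken: 549 × 1/4 = 137.25
Contribution of purple shrunken: (145 − 137.25)² / 137.25 = 0.4376

0.438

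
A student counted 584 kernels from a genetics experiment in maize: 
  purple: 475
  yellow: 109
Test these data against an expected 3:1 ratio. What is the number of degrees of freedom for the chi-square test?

1

A goodness-of-fit test with 2 phenotype classes has df = 2 − 1 = 1.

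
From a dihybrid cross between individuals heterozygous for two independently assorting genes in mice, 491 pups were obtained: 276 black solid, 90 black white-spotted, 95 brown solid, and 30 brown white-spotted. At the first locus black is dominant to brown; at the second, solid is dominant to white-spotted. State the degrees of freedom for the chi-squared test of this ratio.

A dihybrid F₂ with independent assortment and complete dominance at both loci gives a 9:3:3:1 phenotypic ratio.
A goodness-of-fit test with 4 phenotype classes has df = 4 − 1 = 3.

3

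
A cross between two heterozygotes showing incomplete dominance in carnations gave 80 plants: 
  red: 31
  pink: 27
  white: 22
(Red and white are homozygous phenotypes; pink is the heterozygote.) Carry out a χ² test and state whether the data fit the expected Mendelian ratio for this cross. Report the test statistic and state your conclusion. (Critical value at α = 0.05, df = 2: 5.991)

10.475; not consistent

With incomplete dominance, a heterozygote × heterozygote cross gives a 1:2:1 phenotypic ratio.
Under the 1:2:1 hypothesis (Σ ratio = 4, N = 80):
  red: 80 × 1/4 = 20
  pink: 80 × 2/4 = 40
  white: 80 × 1/4 = 20
χ² = Σ (O − E)² / E
  red: (31 − 20)² / 20 = 6.0500
  pink: (27 − 40)² / 40 = 4.2250
  white: (22 − 20)² / 20 = 0.2000
χ² = 6.0500 + 4.2250 + 0.2000 = 10.475
Degrees of freedom = 3 − 1 = 2; critical value at α = 0.05 is 5.991.
Since 10.475 > 5.991, we reject the null hypothesis — the data do not fit the 1:2:1 ratio.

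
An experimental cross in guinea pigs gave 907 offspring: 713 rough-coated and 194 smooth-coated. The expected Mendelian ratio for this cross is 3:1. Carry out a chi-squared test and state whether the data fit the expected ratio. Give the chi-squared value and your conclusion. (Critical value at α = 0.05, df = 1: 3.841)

Total ratio parts = 4. Expected numbers out of 907:
  rough-coated: 907 × 3/4 = 680.25
  smooth-coated: 907 × 1/4 = 226.75
χ² = Σ (O − E)² / E
  rough-coated: (713 − 680.25)² / 680.25 = 1.5767
  smooth-coated: (194 − 226.75)² / 226.75 = 4.7302
χ² = 1.5767 + 4.7302 = 6.3069 ≈ 6.307
Degrees of freedom = 2 − 1 = 1; critical value at α = 0.05 is 3.841.
Since 6.307 > 3.841, we reject the null hypothesis — the data do not fit the 3:1 ratio.

6.307; not consistent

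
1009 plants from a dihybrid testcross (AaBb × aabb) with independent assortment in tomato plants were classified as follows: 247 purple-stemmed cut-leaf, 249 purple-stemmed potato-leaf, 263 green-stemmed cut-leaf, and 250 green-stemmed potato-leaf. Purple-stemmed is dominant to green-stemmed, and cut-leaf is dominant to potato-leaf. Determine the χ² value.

0.629

A dihybrid testcross with independent assortment gives a 1:1:1:1 ratio.
The 1:1:1:1 ratio has 4 parts, so with N = 1009 the expected counts are:
  purple-stemmed cut-leaf: 1009 × 1/4 = 252.25
  purple-stemmed potato-leaf: 1009 × 1/4 = 252.25
  green-stemmed cut-leaf: 1009 × 1/4 = 252.25
  green-stemmed potato-leaf: 1009 × 1/4 = 252.25
χ² = Σ (O − E)² / E
  purple-stemmed cut-leaf: (247 − 252.25)² / 252.25 = 0.1093
  purple-stemmed potato-leaf: (249 − 252.25)² / 252.25 = 0.0419
  green-stemmed cut-leaf: (263 − 252.25)² / 252.25 = 0.4581
  green-stemmed potato-leaf: (250 − 252.25)² / 252.25 = 0.0201
χ² = 0.1093 + 0.0419 + 0.4581 + 0.0201 = 0.6294 ≈ 0.629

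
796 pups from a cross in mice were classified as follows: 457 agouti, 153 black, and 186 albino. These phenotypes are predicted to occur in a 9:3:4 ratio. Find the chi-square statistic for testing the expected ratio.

Expected counts for N = 796 under a 9:3:4 ratio (total parts = 16):
  agouti: 796 × 9/16 = 447.75
  black: 796 × 3/16 = 149.25
  albino: 796 × 4/16 = 199
χ² = Σ (O − E)² / E
  agouti: (457 − 447.75)² / 447.75 = 0.1911
  black: (153 − 149.25)² / 149.25 = 0.0942
  albino: (186 − 199)² / 199 = 0.8492
χ² = 0.1911 + 0.0942 + 0.8492 = 1.1345 ≈ 1.135

1.135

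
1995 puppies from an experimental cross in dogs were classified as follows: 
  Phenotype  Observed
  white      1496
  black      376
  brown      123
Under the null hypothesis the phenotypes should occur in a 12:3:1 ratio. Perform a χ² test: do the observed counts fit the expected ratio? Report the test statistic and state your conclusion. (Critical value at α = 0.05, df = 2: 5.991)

The 12:3:1 ratio has 16 parts, so with N = 1995 the expected counts are:
  white: 1995 × 12/16 = 1496.25
  black: 1995 × 3/16 = 374.0625
  brown: 1995 × 1/16 = 124.6875
χ² = Σ (O − E)² / E
  white: (1496 − 1496.25)² / 1496.25 = 0.0000
  black: (376 − 374.0625)² / 374.0625 = 0.0100
  brown: (123 − 124.6875)² / 124.6875 = 0.0228
χ² = 0.0000 + 0.0100 + 0.0228 = 0.0328 ≈ 0.033
Degrees of freedom = 3 − 1 = 2; critical value at α = 0.05 is 5.991.
Since 0.033 < 5.991, we fail to reject the null hypothesis — the data are consistent with the 12:3:1 ratio.

0.033; consistent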